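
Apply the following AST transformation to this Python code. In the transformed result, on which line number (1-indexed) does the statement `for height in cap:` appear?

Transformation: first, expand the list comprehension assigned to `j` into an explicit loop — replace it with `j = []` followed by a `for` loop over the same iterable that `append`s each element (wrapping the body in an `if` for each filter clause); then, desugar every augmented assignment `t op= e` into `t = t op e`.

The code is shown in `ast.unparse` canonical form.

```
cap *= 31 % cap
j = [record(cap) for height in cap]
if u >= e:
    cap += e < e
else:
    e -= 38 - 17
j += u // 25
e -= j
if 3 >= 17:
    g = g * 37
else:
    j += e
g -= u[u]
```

Transformed code:
cap = cap * (31 % cap)
j = []
for height in cap:
    j.append(record(cap))
if u >= e:
    cap = cap + (e < e)
else:
    e = e - (38 - 17)
j = j + u // 25
e = e - j
if 3 >= 17:
    g = g * 37
else:
    j = j + e
g = g - u[u]

3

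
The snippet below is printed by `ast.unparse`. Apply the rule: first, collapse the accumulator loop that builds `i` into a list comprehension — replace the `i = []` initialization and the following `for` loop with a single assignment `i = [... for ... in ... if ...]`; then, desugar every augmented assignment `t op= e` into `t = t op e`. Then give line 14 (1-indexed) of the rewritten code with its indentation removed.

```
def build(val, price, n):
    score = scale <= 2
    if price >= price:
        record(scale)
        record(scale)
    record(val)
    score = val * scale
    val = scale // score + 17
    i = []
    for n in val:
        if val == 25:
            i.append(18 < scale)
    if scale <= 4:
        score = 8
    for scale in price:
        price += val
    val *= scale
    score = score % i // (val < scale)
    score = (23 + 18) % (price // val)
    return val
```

Transformed code:
def build(val, price, n):
    score = scale <= 2
    if price >= price:
        record(scale)
        record(scale)
    record(val)
    score = val * scale
    val = scale // score + 17
    i = [18 < scale for n in val if val == 25]
    if scale <= 4:
        score = 8
    for scale in price:
        price = price + val
    val = val * scale
    score = score % i // (val < scale)
    score = (23 + 18) % (price // val)
    return val

val = val * scale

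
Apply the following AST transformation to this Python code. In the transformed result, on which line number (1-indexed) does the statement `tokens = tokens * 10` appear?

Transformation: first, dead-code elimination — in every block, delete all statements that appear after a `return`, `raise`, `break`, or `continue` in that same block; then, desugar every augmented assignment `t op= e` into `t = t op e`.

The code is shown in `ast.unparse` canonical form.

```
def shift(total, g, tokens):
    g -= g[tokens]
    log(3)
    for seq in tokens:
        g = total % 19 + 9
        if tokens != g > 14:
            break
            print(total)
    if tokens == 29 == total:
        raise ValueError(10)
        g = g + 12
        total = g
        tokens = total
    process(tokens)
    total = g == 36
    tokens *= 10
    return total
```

12

Transformed code:
def shift(total, g, tokens):
    g = g - g[tokens]
    log(3)
    for seq in tokens:
        g = total % 19 + 9
        if tokens != g > 14:
            break
    if tokens == 29 == total:
        raise ValueError(10)
    process(tokens)
    total = g == 36
    tokens = tokens * 10
    return total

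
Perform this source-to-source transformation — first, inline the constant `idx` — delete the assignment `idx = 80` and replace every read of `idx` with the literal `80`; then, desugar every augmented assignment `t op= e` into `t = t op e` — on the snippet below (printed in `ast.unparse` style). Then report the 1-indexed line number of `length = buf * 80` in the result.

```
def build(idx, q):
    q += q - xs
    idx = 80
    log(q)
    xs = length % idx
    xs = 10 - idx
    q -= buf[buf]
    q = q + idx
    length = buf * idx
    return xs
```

8

Transformed code:
def build(idx, q):
    q = q + (q - xs)
    log(q)
    xs = length % 80
    xs = 10 - 80
    q = q - buf[buf]
    q = q + 80
    length = buf * 80
    return xs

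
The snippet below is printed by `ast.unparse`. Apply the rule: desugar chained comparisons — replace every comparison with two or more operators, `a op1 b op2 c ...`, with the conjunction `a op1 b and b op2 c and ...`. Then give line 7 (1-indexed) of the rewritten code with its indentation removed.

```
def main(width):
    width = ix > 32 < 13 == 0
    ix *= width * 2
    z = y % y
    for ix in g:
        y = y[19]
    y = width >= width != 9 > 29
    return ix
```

Transformed code:
def main(width):
    width = ix > 32 and 32 < 13 and (13 == 0)
    ix *= width * 2
    z = y % y
    for ix in g:
        y = y[19]
    y = width >= width and width != 9 and (9 > 29)
    return ix

y = width >= width and width != 9 and (9 > 29)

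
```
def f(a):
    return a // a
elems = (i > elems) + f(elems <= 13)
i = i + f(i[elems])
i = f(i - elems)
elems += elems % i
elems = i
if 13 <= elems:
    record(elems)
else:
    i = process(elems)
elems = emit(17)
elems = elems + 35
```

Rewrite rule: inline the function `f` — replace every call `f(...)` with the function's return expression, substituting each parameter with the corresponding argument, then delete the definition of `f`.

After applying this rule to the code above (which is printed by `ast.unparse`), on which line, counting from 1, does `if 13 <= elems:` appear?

Transformed code:
elems = (i > elems) + (elems <= 13) // (elems <= 13)
i = i + i[elems] // i[elems]
i = (i - elems) // (i - elems)
elems += elems % i
elems = i
if 13 <= elems:
    record(elems)
else:
    i = process(elems)
elems = emit(17)
elems = elems + 35

6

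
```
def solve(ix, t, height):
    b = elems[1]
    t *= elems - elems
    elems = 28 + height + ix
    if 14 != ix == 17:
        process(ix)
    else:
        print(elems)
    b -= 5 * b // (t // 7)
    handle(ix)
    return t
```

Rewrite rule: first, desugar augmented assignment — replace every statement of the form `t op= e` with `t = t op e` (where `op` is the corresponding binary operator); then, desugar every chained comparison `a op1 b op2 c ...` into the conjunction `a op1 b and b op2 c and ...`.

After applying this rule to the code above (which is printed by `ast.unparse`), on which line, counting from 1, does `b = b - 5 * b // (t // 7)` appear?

9

Transformed code:
def solve(ix, t, height):
    b = elems[1]
    t = t * (elems - elems)
    elems = 28 + height + ix
    if 14 != ix and ix == 17:
        process(ix)
    else:
        print(elems)
    b = b - 5 * b // (t // 7)
    handle(ix)
    return t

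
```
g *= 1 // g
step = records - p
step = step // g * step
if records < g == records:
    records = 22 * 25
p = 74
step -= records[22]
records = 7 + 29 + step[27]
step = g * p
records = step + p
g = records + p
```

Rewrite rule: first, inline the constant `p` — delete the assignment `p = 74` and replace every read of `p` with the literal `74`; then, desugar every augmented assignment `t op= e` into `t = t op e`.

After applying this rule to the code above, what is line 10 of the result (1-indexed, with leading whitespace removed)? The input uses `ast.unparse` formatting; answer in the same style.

Transformed code:
g = g * (1 // g)
step = records - 74
step = step // g * step
if records < g == records:
    records = 22 * 25
step = step - records[22]
records = 7 + 29 + step[27]
step = g * 74
records = step + 74
g = records + 74

g = records + 74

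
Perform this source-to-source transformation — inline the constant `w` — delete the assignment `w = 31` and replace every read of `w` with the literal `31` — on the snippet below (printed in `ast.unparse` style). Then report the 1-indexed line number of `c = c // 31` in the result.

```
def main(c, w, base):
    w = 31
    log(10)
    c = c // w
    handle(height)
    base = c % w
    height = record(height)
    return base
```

Transformed code:
def main(c, w, base):
    log(10)
    c = c // 31
    handle(height)
    base = c % 31
    height = record(height)
    return base

3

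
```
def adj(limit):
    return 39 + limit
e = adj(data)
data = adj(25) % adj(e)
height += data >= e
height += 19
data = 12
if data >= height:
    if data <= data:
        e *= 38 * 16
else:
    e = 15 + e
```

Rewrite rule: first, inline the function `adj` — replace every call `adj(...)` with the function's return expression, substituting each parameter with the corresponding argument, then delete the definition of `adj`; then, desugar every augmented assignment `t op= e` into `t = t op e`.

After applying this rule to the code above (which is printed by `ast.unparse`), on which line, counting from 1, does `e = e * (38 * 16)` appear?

8

Transformed code:
e = 39 + data
data = (39 + 25) % (39 + e)
height = height + (data >= e)
height = height + 19
data = 12
if data >= height:
    if data <= data:
        e = e * (38 * 16)
else:
    e = 15 + e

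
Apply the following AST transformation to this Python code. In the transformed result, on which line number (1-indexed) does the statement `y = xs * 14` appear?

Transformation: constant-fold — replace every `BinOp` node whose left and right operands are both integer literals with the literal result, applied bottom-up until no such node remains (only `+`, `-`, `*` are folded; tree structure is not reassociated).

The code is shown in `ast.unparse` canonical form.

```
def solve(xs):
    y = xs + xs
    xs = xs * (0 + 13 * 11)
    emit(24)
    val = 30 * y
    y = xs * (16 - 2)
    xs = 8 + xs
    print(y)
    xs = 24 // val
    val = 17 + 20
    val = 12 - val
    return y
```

Transformed code:
def solve(xs):
    y = xs + xs
    xs = xs * 143
    emit(24)
    val = 30 * y
    y = xs * 14
    xs = 8 + xs
    print(y)
    xs = 24 // val
    val = 37
    val = 12 - val
    return y

6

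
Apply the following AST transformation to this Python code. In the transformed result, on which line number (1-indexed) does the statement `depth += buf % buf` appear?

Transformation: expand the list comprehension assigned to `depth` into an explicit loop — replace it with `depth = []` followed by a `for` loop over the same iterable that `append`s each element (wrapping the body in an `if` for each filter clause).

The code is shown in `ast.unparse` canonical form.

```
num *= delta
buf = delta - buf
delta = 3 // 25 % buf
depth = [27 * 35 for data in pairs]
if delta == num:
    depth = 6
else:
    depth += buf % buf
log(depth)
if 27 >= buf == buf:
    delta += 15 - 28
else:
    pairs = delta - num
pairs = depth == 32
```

Transformed code:
num *= delta
buf = delta - buf
delta = 3 // 25 % buf
depth = []
for data in pairs:
    depth.append(27 * 35)
if delta == num:
    depth = 6
else:
    depth += buf % buf
log(depth)
if 27 >= buf == buf:
    delta += 15 - 28
else:
    pairs = delta - num
pairs = depth == 32

10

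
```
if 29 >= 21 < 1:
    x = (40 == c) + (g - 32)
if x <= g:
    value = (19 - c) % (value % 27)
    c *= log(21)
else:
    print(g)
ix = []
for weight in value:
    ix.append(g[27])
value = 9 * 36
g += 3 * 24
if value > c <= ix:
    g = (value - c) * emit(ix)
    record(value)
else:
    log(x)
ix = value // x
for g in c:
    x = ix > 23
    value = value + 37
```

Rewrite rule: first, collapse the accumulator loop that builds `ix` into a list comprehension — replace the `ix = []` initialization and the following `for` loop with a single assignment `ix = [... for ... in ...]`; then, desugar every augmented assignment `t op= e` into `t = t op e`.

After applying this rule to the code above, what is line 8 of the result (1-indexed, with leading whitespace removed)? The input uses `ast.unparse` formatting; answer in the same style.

Transformed code:
if 29 >= 21 < 1:
    x = (40 == c) + (g - 32)
if x <= g:
    value = (19 - c) % (value % 27)
    c = c * log(21)
else:
    print(g)
ix = [g[27] for weight in value]
value = 9 * 36
g = g + 3 * 24
if value > c <= ix:
    g = (value - c) * emit(ix)
    record(value)
else:
    log(x)
ix = value // x
for g in c:
    x = ix > 23
    value = value + 37

ix = [g[27] for weight in value]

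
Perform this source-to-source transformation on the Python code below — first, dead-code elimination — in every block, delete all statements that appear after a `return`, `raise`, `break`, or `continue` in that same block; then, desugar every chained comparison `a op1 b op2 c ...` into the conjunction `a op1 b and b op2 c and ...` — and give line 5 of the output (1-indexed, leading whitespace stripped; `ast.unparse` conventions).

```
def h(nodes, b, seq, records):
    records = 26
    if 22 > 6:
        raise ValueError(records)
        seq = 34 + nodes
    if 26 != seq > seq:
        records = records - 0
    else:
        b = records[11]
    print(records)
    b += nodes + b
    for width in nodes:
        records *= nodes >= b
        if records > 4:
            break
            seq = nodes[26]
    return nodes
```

if 26 != seq and seq > seq:

Transformed code:
def h(nodes, b, seq, records):
    records = 26
    if 22 > 6:
        raise ValueError(records)
    if 26 != seq and seq > seq:
        records = records - 0
    else:
        b = records[11]
    print(records)
    b += nodes + b
    for width in nodes:
        records *= nodes >= b
        if records > 4:
            break
    return nodes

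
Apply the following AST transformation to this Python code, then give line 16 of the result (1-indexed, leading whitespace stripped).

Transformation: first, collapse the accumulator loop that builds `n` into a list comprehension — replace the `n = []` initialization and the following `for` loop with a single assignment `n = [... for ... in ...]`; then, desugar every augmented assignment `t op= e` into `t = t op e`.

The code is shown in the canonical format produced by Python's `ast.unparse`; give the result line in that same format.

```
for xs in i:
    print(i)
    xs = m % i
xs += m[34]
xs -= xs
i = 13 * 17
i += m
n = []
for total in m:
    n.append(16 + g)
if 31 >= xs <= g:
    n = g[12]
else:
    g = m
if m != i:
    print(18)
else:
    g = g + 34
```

Transformed code:
for xs in i:
    print(i)
    xs = m % i
xs = xs + m[34]
xs = xs - xs
i = 13 * 17
i = i + m
n = [16 + g for total in m]
if 31 >= xs <= g:
    n = g[12]
else:
    g = m
if m != i:
    print(18)
else:
    g = g + 34

g = g + 34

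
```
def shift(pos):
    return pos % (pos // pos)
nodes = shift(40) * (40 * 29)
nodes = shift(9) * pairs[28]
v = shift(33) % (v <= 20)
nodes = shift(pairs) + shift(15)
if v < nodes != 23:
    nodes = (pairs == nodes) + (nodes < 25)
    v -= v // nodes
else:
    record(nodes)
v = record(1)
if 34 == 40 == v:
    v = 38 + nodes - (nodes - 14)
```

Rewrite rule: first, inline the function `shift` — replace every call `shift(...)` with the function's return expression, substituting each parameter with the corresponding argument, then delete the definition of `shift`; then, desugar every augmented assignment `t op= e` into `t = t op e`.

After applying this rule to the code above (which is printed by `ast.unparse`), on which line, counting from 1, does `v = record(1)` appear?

Transformed code:
nodes = 40 % (40 // 40) * (40 * 29)
nodes = 9 % (9 // 9) * pairs[28]
v = 33 % (33 // 33) % (v <= 20)
nodes = pairs % (pairs // pairs) + 15 % (15 // 15)
if v < nodes != 23:
    nodes = (pairs == nodes) + (nodes < 25)
    v = v - v // nodes
else:
    record(nodes)
v = record(1)
if 34 == 40 == v:
    v = 38 + nodes - (nodes - 14)

10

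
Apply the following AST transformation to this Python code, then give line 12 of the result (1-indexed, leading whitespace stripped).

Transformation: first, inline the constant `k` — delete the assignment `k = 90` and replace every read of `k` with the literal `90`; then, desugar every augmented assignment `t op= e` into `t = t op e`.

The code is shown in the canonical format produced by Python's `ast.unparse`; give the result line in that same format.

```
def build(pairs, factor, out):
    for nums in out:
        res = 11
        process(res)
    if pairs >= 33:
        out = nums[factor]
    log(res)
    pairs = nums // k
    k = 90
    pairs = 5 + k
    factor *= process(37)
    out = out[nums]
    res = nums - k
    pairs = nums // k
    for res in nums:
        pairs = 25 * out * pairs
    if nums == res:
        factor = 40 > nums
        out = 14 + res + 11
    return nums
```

res = nums - 90

Transformed code:
def build(pairs, factor, out):
    for nums in out:
        res = 11
        process(res)
    if pairs >= 33:
        out = nums[factor]
    log(res)
    pairs = nums // 90
    pairs = 5 + 90
    factor = factor * process(37)
    out = out[nums]
    res = nums - 90
    pairs = nums // 90
    for res in nums:
        pairs = 25 * out * pairs
    if nums == res:
        factor = 40 > nums
        out = 14 + res + 11
    return nums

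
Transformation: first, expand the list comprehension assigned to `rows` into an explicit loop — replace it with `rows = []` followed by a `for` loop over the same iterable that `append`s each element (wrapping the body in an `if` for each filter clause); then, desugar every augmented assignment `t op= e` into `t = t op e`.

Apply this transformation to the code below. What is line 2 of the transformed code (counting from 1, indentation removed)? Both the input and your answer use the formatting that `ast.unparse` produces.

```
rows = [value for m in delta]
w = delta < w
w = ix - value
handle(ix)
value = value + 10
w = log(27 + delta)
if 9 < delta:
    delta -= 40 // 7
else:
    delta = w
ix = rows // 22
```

Transformed code:
rows = []
for m in delta:
    rows.append(value)
w = delta < w
w = ix - value
handle(ix)
value = value + 10
w = log(27 + delta)
if 9 < delta:
    delta = delta - 40 // 7
else:
    delta = w
ix = rows // 22

for m in delta:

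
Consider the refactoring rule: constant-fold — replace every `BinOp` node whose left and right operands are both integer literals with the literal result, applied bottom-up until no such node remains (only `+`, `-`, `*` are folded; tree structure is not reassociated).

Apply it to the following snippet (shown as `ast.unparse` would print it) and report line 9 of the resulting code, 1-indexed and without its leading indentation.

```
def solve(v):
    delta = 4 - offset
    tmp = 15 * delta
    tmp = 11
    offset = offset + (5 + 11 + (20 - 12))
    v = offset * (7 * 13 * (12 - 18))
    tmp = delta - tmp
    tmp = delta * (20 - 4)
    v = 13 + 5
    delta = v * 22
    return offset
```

Transformed code:
def solve(v):
    delta = 4 - offset
    tmp = 15 * delta
    tmp = 11
    offset = offset + 24
    v = offset * -546
    tmp = delta - tmp
    tmp = delta * 16
    v = 18
    delta = v * 22
    return offset

v = 18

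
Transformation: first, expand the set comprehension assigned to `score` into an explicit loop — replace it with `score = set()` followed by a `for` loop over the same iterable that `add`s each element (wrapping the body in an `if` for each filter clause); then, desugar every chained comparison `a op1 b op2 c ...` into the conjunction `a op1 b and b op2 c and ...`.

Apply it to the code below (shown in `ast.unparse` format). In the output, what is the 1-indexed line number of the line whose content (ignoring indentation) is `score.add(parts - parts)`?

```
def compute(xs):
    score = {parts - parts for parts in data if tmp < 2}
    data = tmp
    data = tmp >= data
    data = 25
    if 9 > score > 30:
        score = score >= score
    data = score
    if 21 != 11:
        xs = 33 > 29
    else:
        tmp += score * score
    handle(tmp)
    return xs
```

5

Transformed code:
def compute(xs):
    score = set()
    for parts in data:
        if tmp < 2:
            score.add(parts - parts)
    data = tmp
    data = tmp >= data
    data = 25
    if 9 > score and score > 30:
        score = score >= score
    data = score
    if 21 != 11:
        xs = 33 > 29
    else:
        tmp += score * score
    handle(tmp)
    return xs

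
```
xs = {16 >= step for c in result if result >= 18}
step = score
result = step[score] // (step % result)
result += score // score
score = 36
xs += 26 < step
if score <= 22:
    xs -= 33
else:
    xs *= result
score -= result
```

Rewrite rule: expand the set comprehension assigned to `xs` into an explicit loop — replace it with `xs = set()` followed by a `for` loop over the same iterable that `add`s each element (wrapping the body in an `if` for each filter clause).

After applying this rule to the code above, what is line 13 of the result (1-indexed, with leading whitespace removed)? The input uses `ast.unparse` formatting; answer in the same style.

xs *= result

Transformed code:
xs = set()
for c in result:
    if result >= 18:
        xs.add(16 >= step)
step = score
result = step[score] // (step % result)
result += score // score
score = 36
xs += 26 < step
if score <= 22:
    xs -= 33
else:
    xs *= result
score -= result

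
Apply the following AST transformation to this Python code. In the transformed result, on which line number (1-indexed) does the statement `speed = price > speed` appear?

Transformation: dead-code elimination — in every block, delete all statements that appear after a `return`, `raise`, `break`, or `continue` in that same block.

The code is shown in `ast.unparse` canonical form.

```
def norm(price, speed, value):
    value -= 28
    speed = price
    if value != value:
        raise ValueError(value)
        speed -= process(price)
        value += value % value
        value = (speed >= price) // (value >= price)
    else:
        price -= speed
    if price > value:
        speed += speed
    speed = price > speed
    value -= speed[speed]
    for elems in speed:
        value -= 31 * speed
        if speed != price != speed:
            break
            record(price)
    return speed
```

10

Transformed code:
def norm(price, speed, value):
    value -= 28
    speed = price
    if value != value:
        raise ValueError(value)
    else:
        price -= speed
    if price > value:
        speed += speed
    speed = price > speed
    value -= speed[speed]
    for elems in speed:
        value -= 31 * speed
        if speed != price != speed:
            break
    return speed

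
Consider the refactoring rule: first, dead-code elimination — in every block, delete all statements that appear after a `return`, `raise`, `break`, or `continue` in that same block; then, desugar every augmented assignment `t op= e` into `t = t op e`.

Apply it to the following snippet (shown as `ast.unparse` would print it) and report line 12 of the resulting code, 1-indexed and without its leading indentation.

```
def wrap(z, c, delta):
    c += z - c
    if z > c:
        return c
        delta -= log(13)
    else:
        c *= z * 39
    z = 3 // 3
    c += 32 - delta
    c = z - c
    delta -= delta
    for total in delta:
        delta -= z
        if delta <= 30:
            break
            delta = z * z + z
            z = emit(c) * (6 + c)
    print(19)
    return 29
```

Transformed code:
def wrap(z, c, delta):
    c = c + (z - c)
    if z > c:
        return c
    else:
        c = c * (z * 39)
    z = 3 // 3
    c = c + (32 - delta)
    c = z - c
    delta = delta - delta
    for total in delta:
        delta = delta - z
        if delta <= 30:
            break
    print(19)
    return 29

delta = delta - z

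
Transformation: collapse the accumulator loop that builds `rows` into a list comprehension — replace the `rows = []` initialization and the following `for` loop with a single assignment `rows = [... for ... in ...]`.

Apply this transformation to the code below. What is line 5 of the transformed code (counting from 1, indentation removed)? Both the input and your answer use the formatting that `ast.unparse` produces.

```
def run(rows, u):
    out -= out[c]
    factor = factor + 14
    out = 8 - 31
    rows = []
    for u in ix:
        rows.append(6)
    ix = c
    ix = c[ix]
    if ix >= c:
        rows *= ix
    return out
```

rows = [6 for u in ix]

Transformed code:
def run(rows, u):
    out -= out[c]
    factor = factor + 14
    out = 8 - 31
    rows = [6 for u in ix]
    ix = c
    ix = c[ix]
    if ix >= c:
        rows *= ix
    return out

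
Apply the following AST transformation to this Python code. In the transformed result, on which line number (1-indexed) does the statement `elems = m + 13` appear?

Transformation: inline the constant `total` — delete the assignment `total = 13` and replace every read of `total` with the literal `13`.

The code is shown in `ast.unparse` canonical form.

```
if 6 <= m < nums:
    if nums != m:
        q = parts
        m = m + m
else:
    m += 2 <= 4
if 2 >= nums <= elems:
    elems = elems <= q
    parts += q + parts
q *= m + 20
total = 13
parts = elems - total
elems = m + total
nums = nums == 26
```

Transformed code:
if 6 <= m < nums:
    if nums != m:
        q = parts
        m = m + m
else:
    m += 2 <= 4
if 2 >= nums <= elems:
    elems = elems <= q
    parts += q + parts
q *= m + 20
parts = elems - 13
elems = m + 13
nums = nums == 26

12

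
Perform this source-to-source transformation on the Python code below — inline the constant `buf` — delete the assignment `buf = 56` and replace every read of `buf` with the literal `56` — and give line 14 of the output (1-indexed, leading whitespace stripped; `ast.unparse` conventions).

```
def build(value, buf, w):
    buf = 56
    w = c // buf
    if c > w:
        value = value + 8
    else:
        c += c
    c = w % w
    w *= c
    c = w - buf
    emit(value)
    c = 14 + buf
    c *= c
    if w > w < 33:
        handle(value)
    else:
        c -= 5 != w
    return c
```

Transformed code:
def build(value, buf, w):
    w = c // 56
    if c > w:
        value = value + 8
    else:
        c += c
    c = w % w
    w *= c
    c = w - 56
    emit(value)
    c = 14 + 56
    c *= c
    if w > w < 33:
        handle(value)
    else:
        c -= 5 != w
    return c

handle(value)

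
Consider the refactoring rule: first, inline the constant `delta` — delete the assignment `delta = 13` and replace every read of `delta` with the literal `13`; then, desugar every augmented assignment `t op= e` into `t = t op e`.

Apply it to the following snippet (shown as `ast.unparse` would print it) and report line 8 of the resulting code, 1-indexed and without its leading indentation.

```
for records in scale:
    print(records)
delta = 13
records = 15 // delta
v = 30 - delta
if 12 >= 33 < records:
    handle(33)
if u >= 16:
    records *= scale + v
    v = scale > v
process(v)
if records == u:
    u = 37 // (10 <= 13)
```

Transformed code:
for records in scale:
    print(records)
records = 15 // 13
v = 30 - 13
if 12 >= 33 < records:
    handle(33)
if u >= 16:
    records = records * (scale + v)
    v = scale > v
process(v)
if records == u:
    u = 37 // (10 <= 13)

records = records * (scale + v)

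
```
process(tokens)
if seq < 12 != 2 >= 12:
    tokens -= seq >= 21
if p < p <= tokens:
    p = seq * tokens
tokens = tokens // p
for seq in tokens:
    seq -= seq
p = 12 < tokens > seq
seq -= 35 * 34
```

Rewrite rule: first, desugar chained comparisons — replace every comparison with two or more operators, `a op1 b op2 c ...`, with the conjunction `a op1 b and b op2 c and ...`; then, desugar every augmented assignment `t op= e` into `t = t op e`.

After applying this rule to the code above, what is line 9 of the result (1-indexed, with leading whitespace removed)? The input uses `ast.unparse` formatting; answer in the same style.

p = 12 < tokens and tokens > seq

Transformed code:
process(tokens)
if seq < 12 and 12 != 2 and (2 >= 12):
    tokens = tokens - (seq >= 21)
if p < p and p <= tokens:
    p = seq * tokens
tokens = tokens // p
for seq in tokens:
    seq = seq - seq
p = 12 < tokens and tokens > seq
seq = seq - 35 * 34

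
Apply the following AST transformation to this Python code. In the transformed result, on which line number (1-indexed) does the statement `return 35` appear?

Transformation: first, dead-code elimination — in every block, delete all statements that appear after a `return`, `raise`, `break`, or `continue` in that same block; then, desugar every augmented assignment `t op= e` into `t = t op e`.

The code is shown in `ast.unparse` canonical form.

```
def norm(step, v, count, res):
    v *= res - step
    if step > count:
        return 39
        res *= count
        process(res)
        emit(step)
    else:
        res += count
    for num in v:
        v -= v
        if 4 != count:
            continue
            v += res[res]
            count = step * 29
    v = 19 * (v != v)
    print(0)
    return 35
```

13

Transformed code:
def norm(step, v, count, res):
    v = v * (res - step)
    if step > count:
        return 39
    else:
        res = res + count
    for num in v:
        v = v - v
        if 4 != count:
            continue
    v = 19 * (v != v)
    print(0)
    return 35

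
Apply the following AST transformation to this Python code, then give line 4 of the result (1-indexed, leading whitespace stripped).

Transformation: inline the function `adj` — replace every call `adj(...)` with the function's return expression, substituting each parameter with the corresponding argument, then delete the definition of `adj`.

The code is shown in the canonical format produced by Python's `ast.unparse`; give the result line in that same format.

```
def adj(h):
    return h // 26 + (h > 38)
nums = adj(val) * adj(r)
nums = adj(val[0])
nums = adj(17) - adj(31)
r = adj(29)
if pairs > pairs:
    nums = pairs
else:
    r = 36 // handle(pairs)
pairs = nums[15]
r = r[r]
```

Transformed code:
nums = (val // 26 + (val > 38)) * (r // 26 + (r > 38))
nums = val[0] // 26 + (val[0] > 38)
nums = 17 // 26 + (17 > 38) - (31 // 26 + (31 > 38))
r = 29 // 26 + (29 > 38)
if pairs > pairs:
    nums = pairs
else:
    r = 36 // handle(pairs)
pairs = nums[15]
r = r[r]

r = 29 // 26 + (29 > 38)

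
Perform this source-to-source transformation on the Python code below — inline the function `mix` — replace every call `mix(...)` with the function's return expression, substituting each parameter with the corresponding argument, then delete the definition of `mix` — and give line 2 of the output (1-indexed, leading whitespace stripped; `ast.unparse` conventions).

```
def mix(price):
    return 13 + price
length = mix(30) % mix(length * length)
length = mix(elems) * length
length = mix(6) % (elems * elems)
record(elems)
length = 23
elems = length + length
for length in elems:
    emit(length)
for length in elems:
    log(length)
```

Transformed code:
length = (13 + 30) % (13 + length * length)
length = (13 + elems) * length
length = (13 + 6) % (elems * elems)
record(elems)
length = 23
elems = length + length
for length in elems:
    emit(length)
for length in elems:
    log(length)

length = (13 + elems) * length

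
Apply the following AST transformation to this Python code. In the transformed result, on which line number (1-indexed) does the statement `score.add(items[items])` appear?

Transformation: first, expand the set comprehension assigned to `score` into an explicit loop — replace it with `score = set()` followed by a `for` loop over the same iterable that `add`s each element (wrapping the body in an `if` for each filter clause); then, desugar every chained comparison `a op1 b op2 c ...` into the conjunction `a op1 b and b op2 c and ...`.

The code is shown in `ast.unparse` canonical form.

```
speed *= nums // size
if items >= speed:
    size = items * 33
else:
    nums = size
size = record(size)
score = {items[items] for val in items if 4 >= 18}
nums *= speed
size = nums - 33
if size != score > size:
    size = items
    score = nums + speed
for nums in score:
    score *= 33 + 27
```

10

Transformed code:
speed *= nums // size
if items >= speed:
    size = items * 33
else:
    nums = size
size = record(size)
score = set()
for val in items:
    if 4 >= 18:
        score.add(items[items])
nums *= speed
size = nums - 33
if size != score and score > size:
    size = items
    score = nums + speed
for nums in score:
    score *= 33 + 27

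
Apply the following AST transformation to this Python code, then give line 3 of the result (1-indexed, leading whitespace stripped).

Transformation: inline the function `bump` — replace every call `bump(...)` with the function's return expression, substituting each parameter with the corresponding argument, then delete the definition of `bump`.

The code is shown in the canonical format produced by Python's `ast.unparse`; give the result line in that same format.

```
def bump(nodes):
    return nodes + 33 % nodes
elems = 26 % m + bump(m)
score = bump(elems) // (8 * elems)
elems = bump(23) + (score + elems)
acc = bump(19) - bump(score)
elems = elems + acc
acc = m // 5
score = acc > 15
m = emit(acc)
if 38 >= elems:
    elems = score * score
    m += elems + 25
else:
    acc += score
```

Transformed code:
elems = 26 % m + (m + 33 % m)
score = (elems + 33 % elems) // (8 * elems)
elems = 23 + 33 % 23 + (score + elems)
acc = 19 + 33 % 19 - (score + 33 % score)
elems = elems + acc
acc = m // 5
score = acc > 15
m = emit(acc)
if 38 >= elems:
    elems = score * score
    m += elems + 25
else:
    acc += score

elems = 23 + 33 % 23 + (score + elems)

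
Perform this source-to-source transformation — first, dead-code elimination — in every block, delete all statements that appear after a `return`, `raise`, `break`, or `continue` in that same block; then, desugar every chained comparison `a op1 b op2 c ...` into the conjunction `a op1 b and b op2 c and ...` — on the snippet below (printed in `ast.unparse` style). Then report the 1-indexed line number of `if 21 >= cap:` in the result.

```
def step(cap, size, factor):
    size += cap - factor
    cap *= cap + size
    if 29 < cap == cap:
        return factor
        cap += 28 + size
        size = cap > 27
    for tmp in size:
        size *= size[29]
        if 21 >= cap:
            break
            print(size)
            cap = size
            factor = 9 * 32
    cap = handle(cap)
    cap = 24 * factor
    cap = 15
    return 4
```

8

Transformed code:
def step(cap, size, factor):
    size += cap - factor
    cap *= cap + size
    if 29 < cap and cap == cap:
        return factor
    for tmp in size:
        size *= size[29]
        if 21 >= cap:
            break
    cap = handle(cap)
    cap = 24 * factor
    cap = 15
    return 4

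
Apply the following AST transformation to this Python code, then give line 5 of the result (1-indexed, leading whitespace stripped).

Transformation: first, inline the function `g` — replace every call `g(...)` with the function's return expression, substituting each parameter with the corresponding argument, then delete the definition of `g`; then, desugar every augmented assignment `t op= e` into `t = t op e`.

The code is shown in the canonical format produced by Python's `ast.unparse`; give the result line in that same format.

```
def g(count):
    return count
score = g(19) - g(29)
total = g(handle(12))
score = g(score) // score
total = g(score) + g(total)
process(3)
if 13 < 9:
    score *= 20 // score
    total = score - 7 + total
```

Transformed code:
score = 19 - 29
total = handle(12)
score = score // score
total = score + total
process(3)
if 13 < 9:
    score = score * (20 // score)
    total = score - 7 + total

process(3)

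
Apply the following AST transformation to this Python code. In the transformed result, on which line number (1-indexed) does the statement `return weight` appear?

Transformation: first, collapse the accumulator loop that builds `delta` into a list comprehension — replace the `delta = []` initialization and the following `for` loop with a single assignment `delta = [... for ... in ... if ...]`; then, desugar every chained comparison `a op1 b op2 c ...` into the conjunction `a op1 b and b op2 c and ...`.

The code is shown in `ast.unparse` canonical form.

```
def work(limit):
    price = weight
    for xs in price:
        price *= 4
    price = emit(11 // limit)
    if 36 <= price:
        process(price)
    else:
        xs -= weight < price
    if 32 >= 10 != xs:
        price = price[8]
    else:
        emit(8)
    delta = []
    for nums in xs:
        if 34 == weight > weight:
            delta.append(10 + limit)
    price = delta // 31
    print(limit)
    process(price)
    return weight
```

Transformed code:
def work(limit):
    price = weight
    for xs in price:
        price *= 4
    price = emit(11 // limit)
    if 36 <= price:
        process(price)
    else:
        xs -= weight < price
    if 32 >= 10 and 10 != xs:
        price = price[8]
    else:
        emit(8)
    delta = [10 + limit for nums in xs if 34 == weight and weight > weight]
    price = delta // 31
    print(limit)
    process(price)
    return weight

18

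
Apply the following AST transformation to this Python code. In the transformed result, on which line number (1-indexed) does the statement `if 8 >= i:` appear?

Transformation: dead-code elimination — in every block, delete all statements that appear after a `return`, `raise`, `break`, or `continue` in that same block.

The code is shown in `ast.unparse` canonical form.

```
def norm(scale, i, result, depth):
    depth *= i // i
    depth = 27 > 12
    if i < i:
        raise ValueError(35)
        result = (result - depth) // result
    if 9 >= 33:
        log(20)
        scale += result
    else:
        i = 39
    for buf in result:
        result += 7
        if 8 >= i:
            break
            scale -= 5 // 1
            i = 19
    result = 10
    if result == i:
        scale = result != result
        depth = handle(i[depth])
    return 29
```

13

Transformed code:
def norm(scale, i, result, depth):
    depth *= i // i
    depth = 27 > 12
    if i < i:
        raise ValueError(35)
    if 9 >= 33:
        log(20)
        scale += result
    else:
        i = 39
    for buf in result:
        result += 7
        if 8 >= i:
            break
    result = 10
    if result == i:
        scale = result != result
        depth = handle(i[depth])
    return 29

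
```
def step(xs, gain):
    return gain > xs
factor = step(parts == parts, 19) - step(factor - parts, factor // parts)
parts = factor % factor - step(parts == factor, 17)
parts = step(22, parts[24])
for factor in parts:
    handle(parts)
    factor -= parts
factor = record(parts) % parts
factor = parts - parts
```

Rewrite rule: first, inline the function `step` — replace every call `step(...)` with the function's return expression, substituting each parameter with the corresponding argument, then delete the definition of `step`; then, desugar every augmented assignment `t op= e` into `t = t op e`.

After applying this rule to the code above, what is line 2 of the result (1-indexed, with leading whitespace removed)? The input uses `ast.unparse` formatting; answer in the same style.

Transformed code:
factor = (19 > (parts == parts)) - (factor // parts > factor - parts)
parts = factor % factor - (17 > (parts == factor))
parts = parts[24] > 22
for factor in parts:
    handle(parts)
    factor = factor - parts
factor = record(parts) % parts
factor = parts - parts

parts = factor % factor - (17 > (parts == factor))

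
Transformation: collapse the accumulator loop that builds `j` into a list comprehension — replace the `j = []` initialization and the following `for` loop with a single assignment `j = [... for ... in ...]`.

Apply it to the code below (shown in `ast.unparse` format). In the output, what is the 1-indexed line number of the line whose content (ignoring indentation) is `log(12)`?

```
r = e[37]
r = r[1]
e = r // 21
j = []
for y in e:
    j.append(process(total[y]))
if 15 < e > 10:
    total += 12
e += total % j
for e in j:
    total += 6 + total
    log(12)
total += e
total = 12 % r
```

Transformed code:
r = e[37]
r = r[1]
e = r // 21
j = [process(total[y]) for y in e]
if 15 < e > 10:
    total += 12
e += total % j
for e in j:
    total += 6 + total
    log(12)
total += e
total = 12 % r

10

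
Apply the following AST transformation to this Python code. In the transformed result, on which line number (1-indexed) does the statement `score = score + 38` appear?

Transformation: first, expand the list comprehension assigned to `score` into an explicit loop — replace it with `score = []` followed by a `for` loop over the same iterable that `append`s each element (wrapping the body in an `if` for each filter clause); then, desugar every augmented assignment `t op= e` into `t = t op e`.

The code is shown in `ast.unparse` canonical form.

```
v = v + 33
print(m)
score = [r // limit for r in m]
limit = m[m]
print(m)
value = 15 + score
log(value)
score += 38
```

Transformed code:
v = v + 33
print(m)
score = []
for r in m:
    score.append(r // limit)
limit = m[m]
print(m)
value = 15 + score
log(value)
score = score + 38

10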